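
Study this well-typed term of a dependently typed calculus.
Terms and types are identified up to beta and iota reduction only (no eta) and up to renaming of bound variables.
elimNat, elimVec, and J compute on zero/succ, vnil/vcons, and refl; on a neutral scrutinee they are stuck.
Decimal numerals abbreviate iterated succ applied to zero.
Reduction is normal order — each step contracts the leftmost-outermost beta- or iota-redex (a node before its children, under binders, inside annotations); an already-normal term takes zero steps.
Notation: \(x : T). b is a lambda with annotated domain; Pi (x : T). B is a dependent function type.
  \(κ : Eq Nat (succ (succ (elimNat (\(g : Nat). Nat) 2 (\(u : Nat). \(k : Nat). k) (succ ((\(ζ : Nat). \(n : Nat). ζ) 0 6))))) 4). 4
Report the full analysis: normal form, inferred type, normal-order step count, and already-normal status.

reduced normal form:
  \(κ : Eq Nat 4 4). 4
the term's type:
  Pi (κ : Eq Nat 4 4). Nat
steps to reach normal form (normal order): 6
started in normal form: no
first contracted redex: an elimNat iota-redex


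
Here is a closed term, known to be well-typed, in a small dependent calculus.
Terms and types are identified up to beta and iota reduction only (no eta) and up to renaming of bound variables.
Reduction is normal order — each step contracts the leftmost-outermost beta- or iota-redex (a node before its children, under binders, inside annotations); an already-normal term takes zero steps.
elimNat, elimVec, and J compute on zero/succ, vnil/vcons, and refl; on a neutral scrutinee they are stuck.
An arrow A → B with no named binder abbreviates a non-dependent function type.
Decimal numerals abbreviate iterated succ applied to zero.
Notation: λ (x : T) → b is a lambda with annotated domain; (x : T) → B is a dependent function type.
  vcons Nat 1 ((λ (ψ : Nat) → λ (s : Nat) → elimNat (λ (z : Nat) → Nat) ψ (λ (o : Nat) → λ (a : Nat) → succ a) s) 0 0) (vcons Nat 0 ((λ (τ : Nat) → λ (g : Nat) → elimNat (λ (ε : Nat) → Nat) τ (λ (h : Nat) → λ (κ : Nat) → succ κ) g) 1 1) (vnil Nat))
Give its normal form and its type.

reduced normal form:
  vcons Nat 1 0 (vcons Nat 0 2 (vnil Nat))
inferred type:
  Vec Nat 2
observation: the leftmost-outermost redex is a beta-redex, and normalization takes 9 steps.


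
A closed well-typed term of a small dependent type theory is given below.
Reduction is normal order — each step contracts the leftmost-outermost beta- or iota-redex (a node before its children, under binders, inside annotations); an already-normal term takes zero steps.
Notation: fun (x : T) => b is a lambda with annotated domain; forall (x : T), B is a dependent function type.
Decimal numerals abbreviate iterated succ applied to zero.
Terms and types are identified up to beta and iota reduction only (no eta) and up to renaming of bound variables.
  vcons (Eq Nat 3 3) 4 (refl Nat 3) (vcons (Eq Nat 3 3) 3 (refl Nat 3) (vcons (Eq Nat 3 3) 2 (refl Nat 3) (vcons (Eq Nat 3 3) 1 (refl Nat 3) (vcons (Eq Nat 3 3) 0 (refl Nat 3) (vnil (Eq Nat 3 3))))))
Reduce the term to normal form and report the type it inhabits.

normal form:
  vcons (Eq Nat 3 3) 4 (refl Nat 3) (vcons (Eq Nat 3 3) 3 (refl Nat 3) (vcons (Eq Nat 3 3) 2 (refl Nat 3) (vcons (Eq Nat 3 3) 1 (refl Nat 3) (vcons (Eq Nat 3 3) 0 (refl Nat 3) (vnil (Eq Nat 3 3))))))
the term's type:
  Vec (Eq Nat 3 3) 5
observation: no redex remains anywhere in the term; it is its own normal form.


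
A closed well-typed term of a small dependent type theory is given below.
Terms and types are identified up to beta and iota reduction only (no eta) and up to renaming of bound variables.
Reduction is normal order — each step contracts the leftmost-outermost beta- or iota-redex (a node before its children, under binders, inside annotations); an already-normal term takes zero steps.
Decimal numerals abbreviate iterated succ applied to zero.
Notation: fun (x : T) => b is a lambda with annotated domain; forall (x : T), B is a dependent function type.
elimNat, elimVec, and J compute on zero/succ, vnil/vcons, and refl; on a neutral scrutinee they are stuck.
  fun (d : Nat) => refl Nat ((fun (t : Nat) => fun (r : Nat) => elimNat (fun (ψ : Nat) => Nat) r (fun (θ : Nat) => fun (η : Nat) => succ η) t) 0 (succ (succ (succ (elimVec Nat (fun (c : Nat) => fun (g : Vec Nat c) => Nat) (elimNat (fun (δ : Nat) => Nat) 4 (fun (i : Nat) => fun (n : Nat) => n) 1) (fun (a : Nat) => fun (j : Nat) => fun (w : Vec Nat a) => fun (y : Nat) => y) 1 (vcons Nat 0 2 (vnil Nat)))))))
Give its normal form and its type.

resulting normal form:
  fun (d : Nat) => refl Nat 7
type:
  forall (d : Nat), Eq Nat 7 7


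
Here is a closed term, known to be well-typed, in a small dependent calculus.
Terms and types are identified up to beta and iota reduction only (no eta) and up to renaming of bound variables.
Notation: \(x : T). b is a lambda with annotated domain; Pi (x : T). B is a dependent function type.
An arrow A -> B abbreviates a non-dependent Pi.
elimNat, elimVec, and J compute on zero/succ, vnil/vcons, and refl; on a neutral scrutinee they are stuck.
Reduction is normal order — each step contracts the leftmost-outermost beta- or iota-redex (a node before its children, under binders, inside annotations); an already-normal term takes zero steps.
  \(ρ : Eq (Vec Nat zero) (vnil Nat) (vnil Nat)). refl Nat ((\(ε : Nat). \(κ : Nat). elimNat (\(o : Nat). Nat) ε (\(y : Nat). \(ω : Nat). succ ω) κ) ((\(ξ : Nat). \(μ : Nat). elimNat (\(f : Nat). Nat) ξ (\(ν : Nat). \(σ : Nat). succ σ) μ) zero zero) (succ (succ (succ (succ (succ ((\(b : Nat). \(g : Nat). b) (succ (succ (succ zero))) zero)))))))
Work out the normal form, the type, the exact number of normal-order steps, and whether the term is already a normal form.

normal form:
  \(ρ : Eq (Vec Nat zero) (vnil Nat) (vnil Nat)). refl Nat (succ (succ (succ (succ (succ (succ (succ (succ zero))))))))
the term's type:
  Eq (Vec Nat zero) (vnil Nat) (vnil Nat) -> Eq Nat (succ (succ (succ (succ (succ (succ (succ (succ zero)))))))) (succ (succ (succ (succ (succ (succ (succ (succ zero))))))))
normal-order step count: 32
term was already normal: no
first contracted redex: a beta-redex


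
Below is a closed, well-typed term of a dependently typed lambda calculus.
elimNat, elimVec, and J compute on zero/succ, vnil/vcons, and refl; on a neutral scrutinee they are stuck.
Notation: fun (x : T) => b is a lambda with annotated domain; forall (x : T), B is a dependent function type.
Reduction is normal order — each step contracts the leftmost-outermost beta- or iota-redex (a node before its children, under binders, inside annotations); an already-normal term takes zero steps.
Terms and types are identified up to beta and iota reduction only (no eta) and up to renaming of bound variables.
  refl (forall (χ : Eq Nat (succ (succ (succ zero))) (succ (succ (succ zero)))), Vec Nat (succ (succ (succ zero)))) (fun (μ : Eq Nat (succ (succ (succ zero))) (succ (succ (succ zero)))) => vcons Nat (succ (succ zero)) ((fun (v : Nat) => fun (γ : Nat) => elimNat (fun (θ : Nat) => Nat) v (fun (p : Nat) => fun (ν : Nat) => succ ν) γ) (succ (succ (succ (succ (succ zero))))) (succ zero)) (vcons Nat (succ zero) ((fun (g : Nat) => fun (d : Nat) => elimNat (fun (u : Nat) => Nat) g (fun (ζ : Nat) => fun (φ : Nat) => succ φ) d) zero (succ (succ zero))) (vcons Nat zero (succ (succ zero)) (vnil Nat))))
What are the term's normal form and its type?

normal form:
  refl (forall (χ : Eq Nat (succ (succ (succ zero))) (succ (succ (succ zero)))), Vec Nat (succ (succ (succ zero)))) (fun (μ : Eq Nat (succ (succ (succ zero))) (succ (succ (succ zero)))) => vcons Nat (succ (succ zero)) (succ (succ (succ (succ (succ (succ zero)))))) (vcons Nat (succ zero) (succ (succ zero)) (vcons Nat zero (succ (succ zero)) (vnil Nat))))
type:
  Eq (forall (χ : Eq Nat (succ (succ (succ zero))) (succ (succ (succ zero)))), Vec Nat (succ (succ (succ zero)))) (fun (μ : Eq Nat (succ (succ (succ zero))) (succ (succ (succ zero)))) => vcons Nat (succ (succ zero)) (succ (succ (succ (succ (succ (succ zero)))))) (vcons Nat (succ zero) (succ (succ zero)) (vcons Nat zero (succ (succ zero)) (vnil Nat)))) (fun (v : Eq Nat (succ (succ (succ zero))) (succ (succ (succ zero)))) => vcons Nat (succ (succ zero)) (succ (succ (succ (succ (succ (succ zero)))))) (vcons Nat (succ zero) (succ (succ zero)) (vcons Nat zero (succ (succ zero)) (vnil Nat))))


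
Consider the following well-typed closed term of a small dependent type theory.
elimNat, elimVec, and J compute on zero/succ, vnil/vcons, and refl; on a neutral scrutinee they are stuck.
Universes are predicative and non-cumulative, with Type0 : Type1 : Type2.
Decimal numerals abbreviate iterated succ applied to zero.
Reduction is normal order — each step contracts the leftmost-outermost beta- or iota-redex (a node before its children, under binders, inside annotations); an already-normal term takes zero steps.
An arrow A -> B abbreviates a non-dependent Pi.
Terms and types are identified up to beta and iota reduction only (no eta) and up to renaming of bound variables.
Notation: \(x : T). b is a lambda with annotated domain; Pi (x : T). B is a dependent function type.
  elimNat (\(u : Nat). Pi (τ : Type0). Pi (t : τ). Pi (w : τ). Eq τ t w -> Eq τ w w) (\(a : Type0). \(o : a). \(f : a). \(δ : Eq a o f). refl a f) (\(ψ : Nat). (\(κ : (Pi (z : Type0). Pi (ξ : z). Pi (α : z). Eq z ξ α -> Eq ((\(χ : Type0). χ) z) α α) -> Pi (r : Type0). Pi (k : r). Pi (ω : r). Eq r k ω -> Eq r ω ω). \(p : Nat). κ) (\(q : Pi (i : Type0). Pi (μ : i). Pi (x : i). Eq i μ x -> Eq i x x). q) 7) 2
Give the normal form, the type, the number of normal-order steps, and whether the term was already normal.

resulting normal form:
  \(u : Type0). \(τ : u). \(t : u). \(w : Eq u τ t). refl u t
inferred type:
  Pi (u : Type0). Pi (τ : u). Pi (t : u). Eq u τ t -> Eq u t t
normal-order step count: 11
already normal: no
first contracted redex: an elimNat iota-redex


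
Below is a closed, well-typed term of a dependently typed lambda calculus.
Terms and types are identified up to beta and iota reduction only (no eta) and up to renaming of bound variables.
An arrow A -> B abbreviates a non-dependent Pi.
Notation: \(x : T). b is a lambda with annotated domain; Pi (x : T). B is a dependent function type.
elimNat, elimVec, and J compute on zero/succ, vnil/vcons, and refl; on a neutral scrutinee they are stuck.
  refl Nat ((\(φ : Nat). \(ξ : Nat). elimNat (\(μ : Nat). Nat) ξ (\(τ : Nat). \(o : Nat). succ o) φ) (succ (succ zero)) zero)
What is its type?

type:
  Eq Nat (succ (succ zero)) (succ (succ zero))


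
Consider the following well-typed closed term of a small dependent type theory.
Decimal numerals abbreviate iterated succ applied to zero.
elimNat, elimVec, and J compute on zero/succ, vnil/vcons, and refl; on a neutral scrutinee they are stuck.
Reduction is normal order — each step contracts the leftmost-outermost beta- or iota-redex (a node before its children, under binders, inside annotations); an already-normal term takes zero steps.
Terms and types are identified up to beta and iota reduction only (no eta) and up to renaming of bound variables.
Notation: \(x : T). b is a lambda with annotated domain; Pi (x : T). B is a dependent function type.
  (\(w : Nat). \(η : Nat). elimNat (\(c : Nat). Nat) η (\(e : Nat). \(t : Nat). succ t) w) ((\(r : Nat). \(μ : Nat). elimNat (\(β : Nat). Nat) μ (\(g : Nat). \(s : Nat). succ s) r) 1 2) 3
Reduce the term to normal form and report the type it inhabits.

normal form:
  6
the term's type:
  Nat
observation: the term reaches its normal form after 18 normal-order steps.


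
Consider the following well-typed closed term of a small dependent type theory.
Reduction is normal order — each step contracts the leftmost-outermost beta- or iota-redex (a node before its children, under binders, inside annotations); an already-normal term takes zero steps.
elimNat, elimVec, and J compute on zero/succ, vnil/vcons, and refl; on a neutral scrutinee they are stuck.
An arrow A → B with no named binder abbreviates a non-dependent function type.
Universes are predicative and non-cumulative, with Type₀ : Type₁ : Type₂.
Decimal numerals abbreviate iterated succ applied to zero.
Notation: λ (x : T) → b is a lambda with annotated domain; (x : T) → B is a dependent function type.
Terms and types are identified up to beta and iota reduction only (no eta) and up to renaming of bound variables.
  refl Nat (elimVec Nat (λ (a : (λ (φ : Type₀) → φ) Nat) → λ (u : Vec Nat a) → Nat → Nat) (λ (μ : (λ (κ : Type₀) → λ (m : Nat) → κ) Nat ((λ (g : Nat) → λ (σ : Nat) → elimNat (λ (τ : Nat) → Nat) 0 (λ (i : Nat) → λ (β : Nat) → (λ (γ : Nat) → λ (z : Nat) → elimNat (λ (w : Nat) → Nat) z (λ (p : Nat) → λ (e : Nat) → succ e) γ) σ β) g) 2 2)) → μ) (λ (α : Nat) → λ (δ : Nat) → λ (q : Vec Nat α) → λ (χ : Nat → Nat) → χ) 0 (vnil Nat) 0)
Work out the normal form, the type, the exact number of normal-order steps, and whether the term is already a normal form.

resulting normal form:
  refl Nat 0
inferred type:
  Eq Nat 0 0
reduction steps (normal order): 2
already normal: no
first redex: an elimVec iota-redex


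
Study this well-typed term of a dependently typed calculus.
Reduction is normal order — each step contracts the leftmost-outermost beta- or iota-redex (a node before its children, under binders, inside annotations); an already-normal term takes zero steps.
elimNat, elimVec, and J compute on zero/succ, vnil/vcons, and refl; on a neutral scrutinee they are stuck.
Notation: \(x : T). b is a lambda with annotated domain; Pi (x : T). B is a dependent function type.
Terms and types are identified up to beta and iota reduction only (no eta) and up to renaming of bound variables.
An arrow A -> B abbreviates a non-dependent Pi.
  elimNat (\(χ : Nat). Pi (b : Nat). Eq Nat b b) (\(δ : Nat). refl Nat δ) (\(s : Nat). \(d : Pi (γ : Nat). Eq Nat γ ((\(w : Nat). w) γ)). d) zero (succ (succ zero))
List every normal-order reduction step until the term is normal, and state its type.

normal-order reduction sequence:
  elimNat (\(χ : Nat). Pi (b : Nat). Eq Nat b b) (\(δ : Nat). refl Nat δ) (\(s : Nat). \(d : Pi (γ : Nat). Eq Nat γ ((\(w : Nat). w) γ)). d) zero (succ (succ zero))
  ~> (\(χ : Nat). refl Nat χ) (succ (succ zero))
  ~> refl Nat (succ (succ zero))
type:
  Eq Nat (succ (succ zero)) (succ (succ zero))


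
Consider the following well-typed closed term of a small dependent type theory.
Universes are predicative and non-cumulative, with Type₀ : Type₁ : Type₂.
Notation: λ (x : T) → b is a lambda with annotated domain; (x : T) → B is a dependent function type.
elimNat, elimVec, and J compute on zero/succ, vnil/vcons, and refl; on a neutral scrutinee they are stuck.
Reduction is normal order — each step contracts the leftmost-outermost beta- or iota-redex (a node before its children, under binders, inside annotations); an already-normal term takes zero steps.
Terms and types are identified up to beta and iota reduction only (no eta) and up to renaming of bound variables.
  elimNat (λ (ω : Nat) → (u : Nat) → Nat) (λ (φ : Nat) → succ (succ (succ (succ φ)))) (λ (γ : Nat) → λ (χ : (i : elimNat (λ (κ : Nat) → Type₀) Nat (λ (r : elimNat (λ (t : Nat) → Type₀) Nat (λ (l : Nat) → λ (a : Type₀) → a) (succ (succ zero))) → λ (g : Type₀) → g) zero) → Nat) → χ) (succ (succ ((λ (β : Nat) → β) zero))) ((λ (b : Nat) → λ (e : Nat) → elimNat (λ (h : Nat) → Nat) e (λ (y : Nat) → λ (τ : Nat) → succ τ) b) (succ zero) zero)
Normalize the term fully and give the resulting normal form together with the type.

normal form:
  succ (succ (succ (succ (succ zero))))
the term's type:
  Nat


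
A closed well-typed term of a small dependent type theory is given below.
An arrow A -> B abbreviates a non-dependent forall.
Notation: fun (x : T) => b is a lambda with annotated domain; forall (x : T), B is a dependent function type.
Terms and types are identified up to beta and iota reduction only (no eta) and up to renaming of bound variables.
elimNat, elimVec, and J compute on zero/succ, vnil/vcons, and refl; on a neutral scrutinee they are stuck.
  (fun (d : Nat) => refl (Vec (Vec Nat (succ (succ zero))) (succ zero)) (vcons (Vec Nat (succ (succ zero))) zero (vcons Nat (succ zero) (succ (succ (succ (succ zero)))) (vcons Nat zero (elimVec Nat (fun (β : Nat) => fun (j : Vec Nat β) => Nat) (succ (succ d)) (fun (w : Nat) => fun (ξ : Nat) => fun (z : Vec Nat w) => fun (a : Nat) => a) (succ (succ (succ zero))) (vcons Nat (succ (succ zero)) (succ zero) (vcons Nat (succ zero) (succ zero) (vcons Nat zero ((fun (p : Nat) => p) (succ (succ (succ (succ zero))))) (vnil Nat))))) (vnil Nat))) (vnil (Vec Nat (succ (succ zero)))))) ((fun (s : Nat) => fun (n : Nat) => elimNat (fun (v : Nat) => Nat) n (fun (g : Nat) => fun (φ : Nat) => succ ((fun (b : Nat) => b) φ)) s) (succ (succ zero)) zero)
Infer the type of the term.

inferred type:
  Eq (Vec (Vec Nat (succ (succ zero))) (succ zero)) (vcons (Vec Nat (succ (succ zero))) zero (vcons Nat (succ zero) (succ (succ (succ (succ zero)))) (vcons Nat zero (succ (succ (succ (succ zero)))) (vnil Nat))) (vnil (Vec Nat (succ (succ zero))))) (vcons (Vec Nat (succ (succ zero))) zero (vcons Nat (succ zero) (succ (succ (succ (succ zero)))) (vcons Nat zero (succ (succ (succ (succ zero)))) (vnil Nat))) (vnil (Vec Nat (succ (succ zero)))))


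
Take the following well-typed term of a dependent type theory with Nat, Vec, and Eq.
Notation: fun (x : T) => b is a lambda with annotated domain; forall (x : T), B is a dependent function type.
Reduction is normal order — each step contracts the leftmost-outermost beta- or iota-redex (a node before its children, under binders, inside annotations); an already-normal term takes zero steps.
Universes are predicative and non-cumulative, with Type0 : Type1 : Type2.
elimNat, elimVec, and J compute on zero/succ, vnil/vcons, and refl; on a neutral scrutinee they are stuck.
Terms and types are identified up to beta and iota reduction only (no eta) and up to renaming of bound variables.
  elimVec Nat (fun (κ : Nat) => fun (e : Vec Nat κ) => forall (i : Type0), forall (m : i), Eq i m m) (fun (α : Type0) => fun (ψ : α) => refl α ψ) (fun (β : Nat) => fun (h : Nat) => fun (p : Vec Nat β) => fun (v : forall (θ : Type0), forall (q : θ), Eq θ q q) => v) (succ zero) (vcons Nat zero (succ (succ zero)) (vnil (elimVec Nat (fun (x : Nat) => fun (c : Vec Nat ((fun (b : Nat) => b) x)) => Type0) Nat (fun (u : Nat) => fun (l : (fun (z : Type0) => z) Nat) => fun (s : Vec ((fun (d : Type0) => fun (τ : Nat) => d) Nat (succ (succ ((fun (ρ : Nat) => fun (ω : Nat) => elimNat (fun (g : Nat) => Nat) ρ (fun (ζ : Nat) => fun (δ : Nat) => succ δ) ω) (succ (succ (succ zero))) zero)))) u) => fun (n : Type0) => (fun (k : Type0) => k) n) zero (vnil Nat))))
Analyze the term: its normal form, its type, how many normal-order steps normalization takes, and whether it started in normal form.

reduced normal form:
  fun (κ : Type0) => fun (e : κ) => refl κ e
the term's type:
  forall (κ : Type0), forall (e : κ), Eq κ e e
steps to reach normal form (normal order): 6
started in normal form: no
first contracted redex: an elimVec iota-redex


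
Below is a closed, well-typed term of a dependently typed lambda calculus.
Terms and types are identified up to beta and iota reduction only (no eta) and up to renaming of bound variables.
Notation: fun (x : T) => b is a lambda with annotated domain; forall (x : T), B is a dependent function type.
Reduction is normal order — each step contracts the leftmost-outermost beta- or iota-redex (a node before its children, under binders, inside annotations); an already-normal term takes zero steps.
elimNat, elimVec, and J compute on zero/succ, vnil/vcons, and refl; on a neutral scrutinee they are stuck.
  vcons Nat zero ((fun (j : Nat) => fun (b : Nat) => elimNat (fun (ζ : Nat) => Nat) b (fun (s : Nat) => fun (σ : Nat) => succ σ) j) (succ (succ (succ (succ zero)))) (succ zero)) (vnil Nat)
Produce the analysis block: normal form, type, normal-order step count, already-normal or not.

reduced normal form:
  vcons Nat zero (succ (succ (succ (succ (succ zero))))) (vnil Nat)
type:
  Vec Nat (succ zero)
steps to reach normal form (normal order): 15
already normal: no
first redex: a beta-redex


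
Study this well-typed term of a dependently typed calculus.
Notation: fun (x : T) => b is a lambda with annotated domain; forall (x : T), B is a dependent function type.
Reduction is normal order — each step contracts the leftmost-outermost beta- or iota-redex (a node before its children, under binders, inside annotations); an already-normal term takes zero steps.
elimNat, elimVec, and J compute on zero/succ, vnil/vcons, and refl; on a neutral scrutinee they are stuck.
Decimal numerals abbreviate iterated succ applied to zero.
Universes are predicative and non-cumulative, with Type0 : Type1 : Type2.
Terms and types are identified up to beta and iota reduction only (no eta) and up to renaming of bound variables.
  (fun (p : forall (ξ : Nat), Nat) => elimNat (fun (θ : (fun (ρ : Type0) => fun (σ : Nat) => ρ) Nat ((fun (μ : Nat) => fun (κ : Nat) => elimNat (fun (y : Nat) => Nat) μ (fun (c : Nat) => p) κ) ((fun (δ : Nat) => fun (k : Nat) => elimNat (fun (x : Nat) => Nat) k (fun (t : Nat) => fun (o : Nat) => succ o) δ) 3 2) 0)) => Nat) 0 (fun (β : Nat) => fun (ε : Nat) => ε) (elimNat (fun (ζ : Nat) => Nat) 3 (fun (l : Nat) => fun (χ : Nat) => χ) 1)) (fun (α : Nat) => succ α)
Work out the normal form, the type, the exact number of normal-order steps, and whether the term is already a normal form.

resulting normal form:
  0
the term's type:
  Nat
reduction steps (normal order): 17
term was already normal: no
first redex: a beta-redex


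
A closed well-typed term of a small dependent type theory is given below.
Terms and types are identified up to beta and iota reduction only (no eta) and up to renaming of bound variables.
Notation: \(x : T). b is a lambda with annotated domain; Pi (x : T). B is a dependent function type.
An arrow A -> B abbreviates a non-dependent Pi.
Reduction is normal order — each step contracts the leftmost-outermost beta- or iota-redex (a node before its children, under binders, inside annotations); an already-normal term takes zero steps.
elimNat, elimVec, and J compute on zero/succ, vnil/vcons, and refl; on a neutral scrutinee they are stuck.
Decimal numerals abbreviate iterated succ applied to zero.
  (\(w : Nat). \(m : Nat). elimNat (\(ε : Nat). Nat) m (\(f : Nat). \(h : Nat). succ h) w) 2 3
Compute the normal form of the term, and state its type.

normal form:
  5
inferred type:
  Nat
observation: 9 normal-order steps separate the term from its normal form.


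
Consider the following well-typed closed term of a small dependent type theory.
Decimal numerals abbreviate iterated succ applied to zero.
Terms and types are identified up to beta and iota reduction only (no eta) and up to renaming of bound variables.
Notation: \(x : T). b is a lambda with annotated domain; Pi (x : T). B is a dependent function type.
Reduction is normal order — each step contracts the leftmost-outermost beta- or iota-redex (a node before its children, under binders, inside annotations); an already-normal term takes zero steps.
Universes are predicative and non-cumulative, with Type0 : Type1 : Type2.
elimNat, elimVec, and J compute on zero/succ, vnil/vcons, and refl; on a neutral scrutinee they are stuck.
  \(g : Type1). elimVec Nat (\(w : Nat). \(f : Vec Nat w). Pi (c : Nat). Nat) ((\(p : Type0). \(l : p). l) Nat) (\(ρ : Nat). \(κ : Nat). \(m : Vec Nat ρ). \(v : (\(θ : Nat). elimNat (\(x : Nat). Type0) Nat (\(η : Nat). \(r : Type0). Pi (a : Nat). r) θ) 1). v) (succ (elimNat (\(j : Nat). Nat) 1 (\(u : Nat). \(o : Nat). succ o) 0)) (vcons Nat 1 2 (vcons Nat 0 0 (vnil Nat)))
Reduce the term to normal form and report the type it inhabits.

resulting normal form:
  \(g : Type1). \(w : Nat). w
inferred type:
  Pi (g : Type1). Pi (w : Nat). Nat


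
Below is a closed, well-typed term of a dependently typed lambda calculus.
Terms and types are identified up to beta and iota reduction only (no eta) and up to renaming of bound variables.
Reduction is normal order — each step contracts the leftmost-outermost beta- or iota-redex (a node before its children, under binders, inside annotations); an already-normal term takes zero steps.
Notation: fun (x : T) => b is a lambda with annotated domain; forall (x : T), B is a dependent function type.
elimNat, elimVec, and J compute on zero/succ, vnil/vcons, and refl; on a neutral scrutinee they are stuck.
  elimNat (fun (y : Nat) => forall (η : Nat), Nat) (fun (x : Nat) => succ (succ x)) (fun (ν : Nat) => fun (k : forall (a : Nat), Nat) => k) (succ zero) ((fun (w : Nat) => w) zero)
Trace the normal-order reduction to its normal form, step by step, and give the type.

normal-order reduction sequence:
  elimNat (fun (y : Nat) => forall (η : Nat), Nat) (fun (x : Nat) => succ (succ x)) (fun (ν : Nat) => fun (k : forall (a : Nat), Nat) => k) (succ zero) ((fun (w : Nat) => w) zero)
  ~> (fun (y : Nat) => fun (η : forall (x : Nat), Nat) => η) zero (elimNat (fun (ν : Nat) => forall (k : Nat), Nat) (fun (a : Nat) => succ (succ a)) (fun (w : Nat) => fun (ω : forall (θ : Nat), Nat) => ω) zero) ((fun (j : Nat) => j) zero)
  ~> (fun (y : forall (η : Nat), Nat) => y) (elimNat (fun (x : Nat) => forall (ν : Nat), Nat) (fun (k : Nat) => succ (succ k)) (fun (a : Nat) => fun (w : forall (ω : Nat), Nat) => w) zero) ((fun (θ : Nat) => θ) zero)
  ~> elimNat (fun (y : Nat) => forall (η : Nat), Nat) (fun (x : Nat) => succ (succ x)) (fun (ν : Nat) => fun (k : forall (a : Nat), Nat) => k) zero ((fun (w : Nat) => w) zero)
  ~> (fun (y : Nat) => succ (succ y)) ((fun (η : Nat) => η) zero)
  ~> succ (succ ((fun (y : Nat) => y) zero))
  ~> succ (succ zero)
type:
  Nat


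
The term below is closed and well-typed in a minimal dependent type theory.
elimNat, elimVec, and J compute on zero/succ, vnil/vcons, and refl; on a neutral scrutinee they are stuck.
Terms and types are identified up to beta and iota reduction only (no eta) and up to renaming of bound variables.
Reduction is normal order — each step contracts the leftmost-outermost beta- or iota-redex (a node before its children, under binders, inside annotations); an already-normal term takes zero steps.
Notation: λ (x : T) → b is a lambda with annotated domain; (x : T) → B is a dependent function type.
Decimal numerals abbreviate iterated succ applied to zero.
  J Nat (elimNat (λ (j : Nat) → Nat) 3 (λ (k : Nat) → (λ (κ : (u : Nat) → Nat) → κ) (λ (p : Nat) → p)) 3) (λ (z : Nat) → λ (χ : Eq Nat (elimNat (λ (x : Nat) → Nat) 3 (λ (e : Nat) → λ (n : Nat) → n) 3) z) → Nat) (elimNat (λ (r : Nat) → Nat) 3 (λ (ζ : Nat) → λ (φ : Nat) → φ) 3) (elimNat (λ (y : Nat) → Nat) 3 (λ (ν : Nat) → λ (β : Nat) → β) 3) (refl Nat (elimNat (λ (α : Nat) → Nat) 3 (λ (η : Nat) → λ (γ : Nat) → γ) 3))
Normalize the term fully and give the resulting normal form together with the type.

normal form:
  3
type:
  Nat
observation: reduction starts at a J iota-redex, and 11 normal-order steps reach the normal form.


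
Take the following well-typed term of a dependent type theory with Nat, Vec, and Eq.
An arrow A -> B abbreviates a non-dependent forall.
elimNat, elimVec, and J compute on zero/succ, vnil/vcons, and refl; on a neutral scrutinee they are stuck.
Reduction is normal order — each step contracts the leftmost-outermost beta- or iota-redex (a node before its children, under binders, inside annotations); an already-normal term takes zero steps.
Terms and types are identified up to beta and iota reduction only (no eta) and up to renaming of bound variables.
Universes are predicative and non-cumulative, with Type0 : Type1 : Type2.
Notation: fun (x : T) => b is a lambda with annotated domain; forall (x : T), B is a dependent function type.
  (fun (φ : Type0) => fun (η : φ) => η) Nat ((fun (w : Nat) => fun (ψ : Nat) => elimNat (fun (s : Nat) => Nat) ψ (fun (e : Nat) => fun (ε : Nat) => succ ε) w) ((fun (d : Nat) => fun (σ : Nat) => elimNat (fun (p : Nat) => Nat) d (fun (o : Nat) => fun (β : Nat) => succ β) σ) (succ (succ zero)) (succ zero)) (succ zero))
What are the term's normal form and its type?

reduced normal form:
  succ (succ (succ (succ zero)))
the term's type:
  Nat
observation: the term reaches its normal form after 20 normal-order steps.


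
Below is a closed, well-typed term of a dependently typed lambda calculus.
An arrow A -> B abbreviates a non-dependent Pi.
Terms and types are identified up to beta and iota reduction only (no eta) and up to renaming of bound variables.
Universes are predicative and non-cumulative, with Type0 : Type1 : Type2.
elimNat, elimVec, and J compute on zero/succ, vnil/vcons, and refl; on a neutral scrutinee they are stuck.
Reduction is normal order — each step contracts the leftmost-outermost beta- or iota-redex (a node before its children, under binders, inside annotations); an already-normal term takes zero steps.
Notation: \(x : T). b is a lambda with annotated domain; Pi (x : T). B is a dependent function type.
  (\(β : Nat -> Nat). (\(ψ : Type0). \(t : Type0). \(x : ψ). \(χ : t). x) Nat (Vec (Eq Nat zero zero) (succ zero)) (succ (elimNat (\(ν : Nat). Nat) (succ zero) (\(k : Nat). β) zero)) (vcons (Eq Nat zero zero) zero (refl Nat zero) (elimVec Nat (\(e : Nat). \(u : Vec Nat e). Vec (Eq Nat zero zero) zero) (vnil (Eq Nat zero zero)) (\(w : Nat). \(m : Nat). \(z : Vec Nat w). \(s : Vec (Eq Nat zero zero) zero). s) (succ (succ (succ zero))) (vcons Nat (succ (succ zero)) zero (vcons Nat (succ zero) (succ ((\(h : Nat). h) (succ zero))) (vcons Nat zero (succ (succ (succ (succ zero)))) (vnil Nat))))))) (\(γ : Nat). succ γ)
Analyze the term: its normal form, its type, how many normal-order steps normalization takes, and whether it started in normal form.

reduced normal form:
  succ (succ zero)
the term's type:
  Nat
normal-order step count: 6
started in normal form: no
first contracted redex: a beta-redex


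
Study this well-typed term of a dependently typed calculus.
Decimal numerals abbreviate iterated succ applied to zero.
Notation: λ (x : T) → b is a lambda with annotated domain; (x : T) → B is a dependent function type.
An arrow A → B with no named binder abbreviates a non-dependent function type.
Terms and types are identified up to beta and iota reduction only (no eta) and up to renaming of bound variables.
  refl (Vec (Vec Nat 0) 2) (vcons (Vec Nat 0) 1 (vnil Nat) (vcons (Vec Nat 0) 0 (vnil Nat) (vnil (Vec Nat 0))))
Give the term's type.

type:
  Eq (Vec (Vec Nat 0) 2) (vcons (Vec Nat 0) 1 (vnil Nat) (vcons (Vec Nat 0) 0 (vnil Nat) (vnil (Vec Nat 0)))) (vcons (Vec Nat 0) 1 (vnil Nat) (vcons (Vec Nat 0) 0 (vnil Nat) (vnil (Vec Nat 0))))


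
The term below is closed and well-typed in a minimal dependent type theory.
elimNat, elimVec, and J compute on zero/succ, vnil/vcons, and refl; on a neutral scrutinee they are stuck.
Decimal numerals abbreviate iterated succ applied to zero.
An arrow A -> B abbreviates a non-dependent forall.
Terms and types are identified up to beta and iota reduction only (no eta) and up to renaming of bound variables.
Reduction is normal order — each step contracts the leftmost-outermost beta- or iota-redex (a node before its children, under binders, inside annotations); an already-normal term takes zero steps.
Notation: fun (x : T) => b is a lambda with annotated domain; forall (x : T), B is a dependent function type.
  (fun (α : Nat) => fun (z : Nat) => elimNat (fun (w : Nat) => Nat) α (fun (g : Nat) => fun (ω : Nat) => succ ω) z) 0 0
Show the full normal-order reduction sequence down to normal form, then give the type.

normal-order reduction sequence:
  (fun (α : Nat) => fun (z : Nat) => elimNat (fun (w : Nat) => Nat) α (fun (g : Nat) => fun (ω : Nat) => succ ω) z) 0 0
  ~> (fun (α : Nat) => elimNat (fun (z : Nat) => Nat) 0 (fun (w : Nat) => fun (g : Nat) => succ g) α) 0
  ~> elimNat (fun (α : Nat) => Nat) 0 (fun (z : Nat) => fun (w : Nat) => succ w) 0
  ~> 0
the term's type:
  Nat


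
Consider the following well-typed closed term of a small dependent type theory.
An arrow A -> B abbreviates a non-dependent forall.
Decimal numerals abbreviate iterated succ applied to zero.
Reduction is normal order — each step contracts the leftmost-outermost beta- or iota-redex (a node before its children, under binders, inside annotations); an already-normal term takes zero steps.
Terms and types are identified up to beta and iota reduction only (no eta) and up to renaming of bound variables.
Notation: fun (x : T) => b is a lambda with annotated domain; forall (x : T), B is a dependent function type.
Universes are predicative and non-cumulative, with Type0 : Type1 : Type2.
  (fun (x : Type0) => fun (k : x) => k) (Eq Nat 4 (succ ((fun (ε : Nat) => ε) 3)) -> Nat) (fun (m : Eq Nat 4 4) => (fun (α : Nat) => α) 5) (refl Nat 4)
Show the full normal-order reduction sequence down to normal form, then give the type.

normal-order reduction:
  (fun (x : Type0) => fun (k : x) => k) (Eq Nat 4 (succ ((fun (ε : Nat) => ε) 3)) -> Nat) (fun (m : Eq Nat 4 4) => (fun (α : Nat) => α) 5) (refl Nat 4)
  ~> (fun (x : Eq Nat 4 (succ ((fun (k : Nat) => k) 3)) -> Nat) => x) (fun (ε : Eq Nat 4 4) => (fun (m : Nat) => m) 5) (refl Nat 4)
  ~> (fun (x : Eq Nat 4 4) => (fun (k : Nat) => k) 5) (refl Nat 4)
  ~> (fun (x : Nat) => x) 5
  ~> 5
inferred type:
  Nat


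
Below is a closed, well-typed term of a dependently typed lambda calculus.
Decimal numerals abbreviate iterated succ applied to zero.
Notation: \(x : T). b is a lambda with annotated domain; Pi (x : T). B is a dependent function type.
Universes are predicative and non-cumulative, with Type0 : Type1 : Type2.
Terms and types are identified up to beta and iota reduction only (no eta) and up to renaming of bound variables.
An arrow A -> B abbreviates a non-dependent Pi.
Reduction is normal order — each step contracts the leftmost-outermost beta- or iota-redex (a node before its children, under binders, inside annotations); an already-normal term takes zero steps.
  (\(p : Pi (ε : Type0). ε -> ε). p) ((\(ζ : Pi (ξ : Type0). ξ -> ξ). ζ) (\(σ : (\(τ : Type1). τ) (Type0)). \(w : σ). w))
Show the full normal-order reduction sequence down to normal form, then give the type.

normal-order reduction sequence:
  (\(p : Pi (ε : Type0). ε -> ε). p) ((\(ζ : Pi (ξ : Type0). ξ -> ξ). ζ) (\(σ : (\(τ : Type1). τ) (Type0)). \(w : σ). w))
  ~> (\(p : Pi (ε : Type0). ε -> ε). p) (\(ζ : (\(ξ : Type1). ξ) (Type0)). \(σ : ζ). σ)
  ~> \(p : (\(ε : Type1). ε) (Type0)). \(ζ : p). ζ
  ~> \(p : Type0). \(ε : p). ε
the term's type:
  Pi (p : Type0). p -> p


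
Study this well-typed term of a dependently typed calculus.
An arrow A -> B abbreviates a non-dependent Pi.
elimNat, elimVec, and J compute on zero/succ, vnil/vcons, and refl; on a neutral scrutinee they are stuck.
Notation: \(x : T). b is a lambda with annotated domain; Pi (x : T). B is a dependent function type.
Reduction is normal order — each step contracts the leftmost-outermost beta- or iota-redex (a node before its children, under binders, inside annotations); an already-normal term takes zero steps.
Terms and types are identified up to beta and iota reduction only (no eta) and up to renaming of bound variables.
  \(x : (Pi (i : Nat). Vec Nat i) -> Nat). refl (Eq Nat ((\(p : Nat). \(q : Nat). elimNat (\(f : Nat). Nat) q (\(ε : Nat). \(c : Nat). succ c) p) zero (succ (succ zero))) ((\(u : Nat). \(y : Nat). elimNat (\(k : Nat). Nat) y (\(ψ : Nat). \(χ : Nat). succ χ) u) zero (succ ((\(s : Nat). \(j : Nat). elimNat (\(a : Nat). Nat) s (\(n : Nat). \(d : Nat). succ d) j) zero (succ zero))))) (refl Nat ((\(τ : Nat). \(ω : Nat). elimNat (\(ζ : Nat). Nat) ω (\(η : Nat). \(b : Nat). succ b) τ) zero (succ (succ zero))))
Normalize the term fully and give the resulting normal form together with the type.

resulting normal form:
  \(x : (Pi (i : Nat). Vec Nat i) -> Nat). refl (Eq Nat (succ (succ zero)) (succ (succ zero))) (refl Nat (succ (succ zero)))
inferred type:
  ((Pi (x : Nat). Vec Nat x) -> Nat) -> Eq (Eq Nat (succ (succ zero)) (succ (succ zero))) (refl Nat (succ (succ zero))) (refl Nat (succ (succ zero)))
observation: the first redex contracted is a beta-redex; the normal form is reached in 15 normal-order steps.


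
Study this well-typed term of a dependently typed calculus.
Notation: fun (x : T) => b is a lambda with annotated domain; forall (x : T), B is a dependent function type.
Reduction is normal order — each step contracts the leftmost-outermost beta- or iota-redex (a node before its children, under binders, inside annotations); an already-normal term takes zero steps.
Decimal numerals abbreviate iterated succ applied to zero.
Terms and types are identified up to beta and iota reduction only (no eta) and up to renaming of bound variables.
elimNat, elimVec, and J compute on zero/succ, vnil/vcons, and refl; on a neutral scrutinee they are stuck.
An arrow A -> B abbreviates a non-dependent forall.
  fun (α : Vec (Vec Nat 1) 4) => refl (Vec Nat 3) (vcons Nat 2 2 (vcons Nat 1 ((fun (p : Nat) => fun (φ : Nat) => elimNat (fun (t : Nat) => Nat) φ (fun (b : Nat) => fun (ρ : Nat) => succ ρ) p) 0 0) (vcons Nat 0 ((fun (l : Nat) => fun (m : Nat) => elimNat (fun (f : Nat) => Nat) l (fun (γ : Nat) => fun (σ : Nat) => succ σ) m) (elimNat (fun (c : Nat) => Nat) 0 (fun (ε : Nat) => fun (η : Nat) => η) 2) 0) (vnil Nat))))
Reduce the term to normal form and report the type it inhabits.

normal form:
  fun (α : Vec (Vec Nat 1) 4) => refl (Vec Nat 3) (vcons Nat 2 2 (vcons Nat 1 0 (vcons Nat 0 0 (vnil Nat))))
the term's type:
  Vec (Vec Nat 1) 4 -> Eq (Vec Nat 3) (vcons Nat 2 2 (vcons Nat 1 0 (vcons Nat 0 0 (vnil Nat)))) (vcons Nat 2 2 (vcons Nat 1 0 (vcons Nat 0 0 (vnil Nat))))


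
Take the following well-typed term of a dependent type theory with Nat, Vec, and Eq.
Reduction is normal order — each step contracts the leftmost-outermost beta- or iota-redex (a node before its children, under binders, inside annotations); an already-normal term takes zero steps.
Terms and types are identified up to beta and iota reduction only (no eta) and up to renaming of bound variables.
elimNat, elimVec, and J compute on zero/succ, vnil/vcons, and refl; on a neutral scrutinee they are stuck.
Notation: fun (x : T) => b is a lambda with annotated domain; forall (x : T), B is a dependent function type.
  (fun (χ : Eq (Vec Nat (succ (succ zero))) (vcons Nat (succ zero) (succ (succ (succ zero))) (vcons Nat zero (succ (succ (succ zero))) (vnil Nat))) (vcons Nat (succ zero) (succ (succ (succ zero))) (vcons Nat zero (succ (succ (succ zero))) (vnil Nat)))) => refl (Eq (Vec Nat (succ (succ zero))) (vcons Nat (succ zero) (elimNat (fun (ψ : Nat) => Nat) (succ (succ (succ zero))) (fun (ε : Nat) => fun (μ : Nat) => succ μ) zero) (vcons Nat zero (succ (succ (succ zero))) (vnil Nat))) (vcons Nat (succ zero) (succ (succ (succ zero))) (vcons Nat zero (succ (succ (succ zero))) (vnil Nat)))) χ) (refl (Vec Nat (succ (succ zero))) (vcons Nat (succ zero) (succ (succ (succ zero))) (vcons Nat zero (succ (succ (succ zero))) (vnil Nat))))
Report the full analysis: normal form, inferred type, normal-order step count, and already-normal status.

resulting normal form:
  refl (Eq (Vec Nat (succ (succ zero))) (vcons Nat (succ zero) (succ (succ (succ zero))) (vcons Nat zero (succ (succ (succ zero))) (vnil Nat))) (vcons Nat (succ zero) (succ (succ (succ zero))) (vcons Nat zero (succ (succ (succ zero))) (vnil Nat)))) (refl (Vec Nat (succ (succ zero))) (vcons Nat (succ zero) (succ (succ (succ zero))) (vcons Nat zero (succ (succ (succ zero))) (vnil Nat))))
the term's type:
  Eq (Eq (Vec Nat (succ (succ zero))) (vcons Nat (succ zero) (succ (succ (succ zero))) (vcons Nat zero (succ (succ (succ zero))) (vnil Nat))) (vcons Nat (succ zero) (succ (succ (succ zero))) (vcons Nat zero (succ (succ (succ zero))) (vnil Nat)))) (refl (Vec Nat (succ (succ zero))) (vcons Nat (succ zero) (succ (succ (succ zero))) (vcons Nat zero (succ (succ (succ zero))) (vnil Nat)))) (refl (Vec Nat (succ (succ zero))) (vcons Nat (succ zero) (succ (succ (succ zero))) (vcons Nat zero (succ (succ (succ zero))) (vnil Nat))))
reduction steps (normal order): 2
started in normal form: no
first redex: a beta-redex
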